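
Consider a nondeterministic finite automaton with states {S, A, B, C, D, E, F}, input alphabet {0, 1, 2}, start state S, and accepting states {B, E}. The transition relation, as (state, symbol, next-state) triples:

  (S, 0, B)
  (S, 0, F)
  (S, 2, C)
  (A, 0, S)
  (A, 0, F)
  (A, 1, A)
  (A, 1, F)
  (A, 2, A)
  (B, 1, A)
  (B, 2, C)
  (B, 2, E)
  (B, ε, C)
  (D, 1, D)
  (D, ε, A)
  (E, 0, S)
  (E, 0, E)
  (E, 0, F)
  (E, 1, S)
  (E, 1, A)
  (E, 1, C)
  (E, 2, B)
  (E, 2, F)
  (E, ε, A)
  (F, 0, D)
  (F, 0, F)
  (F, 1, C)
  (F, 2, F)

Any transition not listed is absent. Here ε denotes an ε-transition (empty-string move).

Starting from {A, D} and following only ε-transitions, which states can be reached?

{A, D}

Begin with {A, D}.
No ε-moves leave this set, so the closure equals the set itself.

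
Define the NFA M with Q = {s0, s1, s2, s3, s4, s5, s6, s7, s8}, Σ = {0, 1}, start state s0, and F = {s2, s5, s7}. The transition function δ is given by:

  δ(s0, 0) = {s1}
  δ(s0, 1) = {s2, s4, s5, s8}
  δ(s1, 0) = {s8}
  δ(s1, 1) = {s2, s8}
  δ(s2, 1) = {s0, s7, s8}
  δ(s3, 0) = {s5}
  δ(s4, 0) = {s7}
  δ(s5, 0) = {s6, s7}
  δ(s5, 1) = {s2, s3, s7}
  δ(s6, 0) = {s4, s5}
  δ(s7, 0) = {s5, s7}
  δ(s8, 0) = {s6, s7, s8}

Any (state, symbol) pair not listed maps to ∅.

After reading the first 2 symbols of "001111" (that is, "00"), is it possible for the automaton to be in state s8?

Yes

Start in {s0}.
Read '0': {s0} → {s1}.
Read '0': {s1} → {s8}.
State s8 is in {s8}.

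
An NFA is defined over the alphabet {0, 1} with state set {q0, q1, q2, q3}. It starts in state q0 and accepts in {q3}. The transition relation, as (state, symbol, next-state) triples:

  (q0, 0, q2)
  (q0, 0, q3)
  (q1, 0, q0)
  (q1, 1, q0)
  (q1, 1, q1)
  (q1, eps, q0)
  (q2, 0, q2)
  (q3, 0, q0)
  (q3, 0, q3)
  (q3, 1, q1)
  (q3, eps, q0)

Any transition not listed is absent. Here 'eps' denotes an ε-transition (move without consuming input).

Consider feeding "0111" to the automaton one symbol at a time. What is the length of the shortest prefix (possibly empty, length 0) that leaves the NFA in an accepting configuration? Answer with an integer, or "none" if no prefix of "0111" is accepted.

Start in {q0}.
Read '0': q0→{q2, q3}; union {q2, q3}; ε-closure = {q0, q2, q3}.
None of the earlier sets intersect F, but {q0, q2, q3} does.

1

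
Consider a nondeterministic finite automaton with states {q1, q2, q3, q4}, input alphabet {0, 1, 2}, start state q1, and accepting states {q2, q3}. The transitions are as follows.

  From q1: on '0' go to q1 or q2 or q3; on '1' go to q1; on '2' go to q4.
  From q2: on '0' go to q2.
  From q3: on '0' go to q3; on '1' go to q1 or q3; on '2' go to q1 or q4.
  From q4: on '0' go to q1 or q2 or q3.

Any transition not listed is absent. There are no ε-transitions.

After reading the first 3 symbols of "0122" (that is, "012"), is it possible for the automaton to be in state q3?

No

Start in {q1}.
Read '0': q1→{q1, q2, q3}; now {q1, q2, q3}.
Read '1': q1→{q1}, q2→∅, q3→{q1, q3}; now {q1, q3}.
Read '2': q1→{q4}, q3→{q1, q4}; now {q1, q4}.
State q3 is not in {q1, q4}.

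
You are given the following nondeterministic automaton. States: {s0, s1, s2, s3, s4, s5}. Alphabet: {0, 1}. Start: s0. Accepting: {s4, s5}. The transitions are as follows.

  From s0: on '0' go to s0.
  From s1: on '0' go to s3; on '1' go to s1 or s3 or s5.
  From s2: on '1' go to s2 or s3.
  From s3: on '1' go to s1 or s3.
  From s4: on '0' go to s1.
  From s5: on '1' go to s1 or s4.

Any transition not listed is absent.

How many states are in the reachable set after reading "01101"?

Start in {s0}.
Read '0': {s0} → {s0}.
Read '1': {s0} → ∅.
The set is empty and remains empty for the remaining 3 symbols.
That set has 0 states.

0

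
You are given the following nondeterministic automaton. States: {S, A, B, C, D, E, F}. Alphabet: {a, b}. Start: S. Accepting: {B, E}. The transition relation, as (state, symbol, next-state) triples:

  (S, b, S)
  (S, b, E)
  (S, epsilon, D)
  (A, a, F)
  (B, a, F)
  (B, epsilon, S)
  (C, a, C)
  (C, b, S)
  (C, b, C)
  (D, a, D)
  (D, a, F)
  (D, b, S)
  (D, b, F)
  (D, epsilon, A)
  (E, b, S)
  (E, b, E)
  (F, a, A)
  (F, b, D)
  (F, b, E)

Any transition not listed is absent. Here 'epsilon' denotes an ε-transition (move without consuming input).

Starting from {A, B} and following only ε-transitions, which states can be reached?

Begin with {A, B}.
ε-move B → S; add S.
ε-move S → D; add D.

{S, A, B, D}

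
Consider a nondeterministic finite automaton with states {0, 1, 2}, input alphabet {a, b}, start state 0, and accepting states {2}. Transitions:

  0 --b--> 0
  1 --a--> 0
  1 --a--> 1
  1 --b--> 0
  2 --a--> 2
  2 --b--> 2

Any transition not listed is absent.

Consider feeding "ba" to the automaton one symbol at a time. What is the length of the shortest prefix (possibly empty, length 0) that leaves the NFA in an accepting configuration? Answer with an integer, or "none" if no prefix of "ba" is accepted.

none

Start in {0}.
Read 'b': 0→{0}; now {0}.
Read 'a': 0→∅; now ∅.
No reachable set along the way intersects F.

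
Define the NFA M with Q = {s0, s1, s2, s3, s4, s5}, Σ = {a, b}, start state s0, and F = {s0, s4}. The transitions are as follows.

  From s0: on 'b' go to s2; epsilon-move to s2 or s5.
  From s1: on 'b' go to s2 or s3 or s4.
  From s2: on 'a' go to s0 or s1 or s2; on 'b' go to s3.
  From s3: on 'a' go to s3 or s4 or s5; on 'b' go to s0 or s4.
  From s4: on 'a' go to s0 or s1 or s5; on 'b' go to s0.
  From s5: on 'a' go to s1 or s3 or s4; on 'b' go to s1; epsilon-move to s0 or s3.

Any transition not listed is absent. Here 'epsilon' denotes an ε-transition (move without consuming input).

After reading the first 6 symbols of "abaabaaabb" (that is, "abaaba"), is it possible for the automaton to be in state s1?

Start: ε-closure({s0}) = {s0, s2, s3, s5}.
Read 'a': {s0, s2, s3, s5} → {s0, s1, s2, s3, s4, s5}.
Read 'b': {s0, s1, s2, s3, s4, s5} → {s0, s1, s2, s3, s4, s5}.
Read 'a': {s0, s1, s2, s3, s4, s5} → {s0, s1, s2, s3, s4, s5}.
Read 'a': {s0, s1, s2, s3, s4, s5} → {s0, s1, s2, s3, s4, s5}.
Read 'b': {s0, s1, s2, s3, s4, s5} → {s0, s1, s2, s3, s4, s5}.
Read 'a': {s0, s1, s2, s3, s4, s5} → {s0, s1, s2, s3, s4, s5}.
State s1 is in {s0, s1, s2, s3, s4, s5}.

Yes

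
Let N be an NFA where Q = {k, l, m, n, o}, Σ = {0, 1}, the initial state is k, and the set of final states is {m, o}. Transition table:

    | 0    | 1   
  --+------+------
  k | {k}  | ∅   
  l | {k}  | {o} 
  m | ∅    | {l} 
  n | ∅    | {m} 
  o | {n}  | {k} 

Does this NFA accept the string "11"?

Start in {k}.
Read '1': k→∅; now ∅.
The set is empty and remains empty for the remaining 1 symbol.
The final set ∅ contains no accepting state.

No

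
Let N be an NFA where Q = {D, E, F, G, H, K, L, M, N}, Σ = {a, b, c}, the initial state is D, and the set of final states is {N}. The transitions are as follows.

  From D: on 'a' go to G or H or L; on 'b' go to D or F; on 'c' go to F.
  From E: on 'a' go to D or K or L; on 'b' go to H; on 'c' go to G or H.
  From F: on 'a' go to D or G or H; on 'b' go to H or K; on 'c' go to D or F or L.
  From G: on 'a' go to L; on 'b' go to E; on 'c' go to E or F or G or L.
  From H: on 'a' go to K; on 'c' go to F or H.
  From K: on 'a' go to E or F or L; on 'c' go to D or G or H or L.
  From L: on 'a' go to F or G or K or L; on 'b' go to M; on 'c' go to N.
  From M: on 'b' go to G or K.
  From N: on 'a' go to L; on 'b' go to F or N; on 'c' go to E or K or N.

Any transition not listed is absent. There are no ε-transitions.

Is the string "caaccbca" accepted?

Start in {D}.
Read 'c': {D} → {F}.
Read 'a': {F} → {D, G, H}.
Read 'a': {D, G, H} → {G, H, K, L}.
Read 'c': {G, H, K, L} → {D, E, F, G, H, L, N}.
Read 'c': {D, E, F, G, H, L, N} → {D, E, F, G, H, K, L, N}.
Read 'b': {D, E, F, G, H, K, L, N} → {D, E, F, H, K, M, N}.
Read 'c': {D, E, F, H, K, M, N} → {D, E, F, G, H, K, L, N}.
Read 'a': {D, E, F, G, H, K, L, N} → {D, E, F, G, H, K, L}.
The final set {D, E, F, G, H, K, L} contains no accepting state.

No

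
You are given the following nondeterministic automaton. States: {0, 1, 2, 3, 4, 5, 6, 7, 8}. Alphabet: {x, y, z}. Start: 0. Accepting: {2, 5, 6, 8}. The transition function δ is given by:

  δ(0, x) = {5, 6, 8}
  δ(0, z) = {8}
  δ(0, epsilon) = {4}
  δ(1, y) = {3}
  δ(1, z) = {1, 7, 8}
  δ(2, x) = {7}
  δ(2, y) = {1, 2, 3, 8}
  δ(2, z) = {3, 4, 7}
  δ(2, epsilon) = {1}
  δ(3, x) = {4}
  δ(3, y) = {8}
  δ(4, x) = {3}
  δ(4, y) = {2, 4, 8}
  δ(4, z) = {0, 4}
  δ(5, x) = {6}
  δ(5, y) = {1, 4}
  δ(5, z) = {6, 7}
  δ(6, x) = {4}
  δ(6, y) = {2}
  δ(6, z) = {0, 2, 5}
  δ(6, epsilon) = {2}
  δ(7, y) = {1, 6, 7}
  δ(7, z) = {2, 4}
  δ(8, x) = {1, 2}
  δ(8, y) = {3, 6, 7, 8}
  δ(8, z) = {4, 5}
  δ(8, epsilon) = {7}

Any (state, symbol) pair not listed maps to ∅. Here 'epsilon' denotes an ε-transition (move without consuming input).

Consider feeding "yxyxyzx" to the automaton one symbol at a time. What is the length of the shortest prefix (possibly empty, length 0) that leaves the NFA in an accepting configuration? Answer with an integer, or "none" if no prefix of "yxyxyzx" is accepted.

1

Start: ε-closure({0}) = {0, 4}.
Read 'y': 0→∅, 4→{2, 4, 8}; union {2, 4, 8}; ε-closure = {1, 2, 4, 7, 8}.
None of the earlier sets intersect F, but {1, 2, 4, 7, 8} does.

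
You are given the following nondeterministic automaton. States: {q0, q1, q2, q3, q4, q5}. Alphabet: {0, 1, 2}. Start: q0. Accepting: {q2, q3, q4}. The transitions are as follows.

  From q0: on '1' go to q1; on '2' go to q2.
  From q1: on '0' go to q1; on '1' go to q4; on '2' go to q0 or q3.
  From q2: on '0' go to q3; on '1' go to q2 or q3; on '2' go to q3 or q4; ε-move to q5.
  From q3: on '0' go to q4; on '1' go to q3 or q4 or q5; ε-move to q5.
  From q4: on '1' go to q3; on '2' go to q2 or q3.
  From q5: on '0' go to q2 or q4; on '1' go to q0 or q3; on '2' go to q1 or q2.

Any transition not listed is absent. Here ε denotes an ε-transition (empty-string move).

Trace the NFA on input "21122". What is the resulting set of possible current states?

Start in {q0}.
Read '2': q0→{q2}; union {q2}; ε-closure = {q2, q5}.
Read '1': q2→{q2, q3}, q5→{q0, q3}; union {q0, q2, q3}; ε-closure = {q0, q2, q3, q5}.
Read '1': q0→{q1}, q2→{q2, q3}, q3→{q3, q4, q5}, q5→{q0, q3}; now {q0, q1, q2, q3, q4, q5}.
Read '2': q0→{q2}, q1→{q0, q3}, q2→{q3, q4}, q3→∅, q4→{q2, q3}, q5→{q1, q2}; union {q0, q1, q2, q3, q4}; ε-closure = {q0, q1, q2, q3, q4, q5}.
Read '2': q0→{q2}, q1→{q0, q3}, q2→{q3, q4}, q3→∅, q4→{q2, q3}, q5→{q1, q2}; union {q0, q1, q2, q3, q4}; ε-closure = {q0, q1, q2, q3, q4, q5}.

{q0, q1, q2, q3, q4, q5}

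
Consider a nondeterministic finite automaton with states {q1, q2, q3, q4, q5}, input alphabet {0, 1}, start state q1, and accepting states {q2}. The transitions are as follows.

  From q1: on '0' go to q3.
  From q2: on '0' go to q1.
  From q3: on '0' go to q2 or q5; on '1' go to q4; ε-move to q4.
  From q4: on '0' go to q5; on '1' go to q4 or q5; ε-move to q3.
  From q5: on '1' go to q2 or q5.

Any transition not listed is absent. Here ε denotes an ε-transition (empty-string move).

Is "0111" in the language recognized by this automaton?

Yes

Start in {q1}.
Read '0': {q1} → {q3, q4}.
Read '1': {q3, q4} → {q3, q4, q5}.
Read '1': {q3, q4, q5} → {q2, q3, q4, q5}.
Read '1': {q2, q3, q4, q5} → {q2, q3, q4, q5}.
The final set {q2, q3, q4, q5} contains the accepting state q2.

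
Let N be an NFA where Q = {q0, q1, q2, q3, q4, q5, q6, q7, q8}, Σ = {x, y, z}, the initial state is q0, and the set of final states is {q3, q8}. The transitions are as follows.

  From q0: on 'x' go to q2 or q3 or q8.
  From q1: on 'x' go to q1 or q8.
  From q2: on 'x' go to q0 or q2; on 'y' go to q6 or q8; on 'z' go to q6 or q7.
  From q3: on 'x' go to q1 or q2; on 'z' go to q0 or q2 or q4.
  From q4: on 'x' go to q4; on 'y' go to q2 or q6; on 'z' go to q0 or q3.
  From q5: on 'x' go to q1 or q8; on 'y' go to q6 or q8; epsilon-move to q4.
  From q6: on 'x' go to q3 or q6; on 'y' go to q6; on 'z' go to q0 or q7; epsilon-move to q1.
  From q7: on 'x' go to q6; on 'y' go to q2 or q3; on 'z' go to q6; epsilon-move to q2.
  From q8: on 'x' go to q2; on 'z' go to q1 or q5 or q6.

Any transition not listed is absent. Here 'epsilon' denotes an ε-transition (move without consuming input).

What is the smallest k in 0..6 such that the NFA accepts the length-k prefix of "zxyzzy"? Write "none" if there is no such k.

Start in {q0}.
Read 'z': q0→∅; now ∅.
The set is empty and remains empty for the remaining 5 symbols.
No reachable set along the way intersects F.

none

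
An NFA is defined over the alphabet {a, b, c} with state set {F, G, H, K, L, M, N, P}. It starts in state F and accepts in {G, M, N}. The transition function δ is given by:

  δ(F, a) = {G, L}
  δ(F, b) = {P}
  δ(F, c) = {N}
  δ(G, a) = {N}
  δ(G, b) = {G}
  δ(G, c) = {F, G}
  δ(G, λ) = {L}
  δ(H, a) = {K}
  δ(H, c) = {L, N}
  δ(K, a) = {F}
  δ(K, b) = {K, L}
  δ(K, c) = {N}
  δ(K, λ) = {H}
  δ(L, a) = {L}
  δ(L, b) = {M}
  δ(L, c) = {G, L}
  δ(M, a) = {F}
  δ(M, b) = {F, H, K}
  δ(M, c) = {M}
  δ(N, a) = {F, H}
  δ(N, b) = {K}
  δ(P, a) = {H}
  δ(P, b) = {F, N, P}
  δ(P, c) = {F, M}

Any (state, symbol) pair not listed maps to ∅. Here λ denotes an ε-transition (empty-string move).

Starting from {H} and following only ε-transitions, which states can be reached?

Begin with {H}.
No ε-moves leave this set, so the closure equals the set itself.

{H}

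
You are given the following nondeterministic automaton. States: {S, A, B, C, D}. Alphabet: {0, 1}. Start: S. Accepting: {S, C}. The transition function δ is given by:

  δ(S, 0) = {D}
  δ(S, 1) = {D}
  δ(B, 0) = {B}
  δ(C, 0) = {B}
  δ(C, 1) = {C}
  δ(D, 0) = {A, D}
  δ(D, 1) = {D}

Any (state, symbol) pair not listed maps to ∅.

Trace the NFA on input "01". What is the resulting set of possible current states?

Start in {S}.
Read '0': {S} → {D}.
Read '1': {D} → {D}.

{D}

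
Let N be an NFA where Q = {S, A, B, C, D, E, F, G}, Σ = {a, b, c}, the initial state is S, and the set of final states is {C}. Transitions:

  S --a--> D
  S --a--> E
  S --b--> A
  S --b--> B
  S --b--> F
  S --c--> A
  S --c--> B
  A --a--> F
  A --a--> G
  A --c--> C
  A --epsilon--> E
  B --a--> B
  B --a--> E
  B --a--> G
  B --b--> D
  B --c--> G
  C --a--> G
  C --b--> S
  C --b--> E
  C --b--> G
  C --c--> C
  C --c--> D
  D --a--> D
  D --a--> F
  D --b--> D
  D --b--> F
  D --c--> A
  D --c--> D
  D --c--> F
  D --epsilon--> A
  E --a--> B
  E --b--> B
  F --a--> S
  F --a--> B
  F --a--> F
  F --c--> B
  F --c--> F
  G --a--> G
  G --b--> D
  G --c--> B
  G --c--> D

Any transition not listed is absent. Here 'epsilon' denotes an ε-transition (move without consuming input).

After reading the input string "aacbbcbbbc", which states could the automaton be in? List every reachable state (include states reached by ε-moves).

Start in {S}.
Read 'a': {S} → {A, D, E}.
Read 'a': {A, D, E} → {A, B, D, E, F, G}.
Read 'c': {A, B, D, E, F, G} → {A, B, C, D, E, F, G}.
Read 'b': {A, B, C, D, E, F, G} → {S, A, B, D, E, F, G}.
Read 'b': {S, A, B, D, E, F, G} → {A, B, D, E, F}.
Read 'c': {A, B, D, E, F} → {A, B, C, D, E, F, G}.
Read 'b': {A, B, C, D, E, F, G} → {S, A, B, D, E, F, G}.
Read 'b': {S, A, B, D, E, F, G} → {A, B, D, E, F}.
Read 'b': {A, B, D, E, F} → {A, B, D, E, F}.
Read 'c': {A, B, D, E, F} → {A, B, C, D, E, F, G}.

{A, B, C, D, E, F, G}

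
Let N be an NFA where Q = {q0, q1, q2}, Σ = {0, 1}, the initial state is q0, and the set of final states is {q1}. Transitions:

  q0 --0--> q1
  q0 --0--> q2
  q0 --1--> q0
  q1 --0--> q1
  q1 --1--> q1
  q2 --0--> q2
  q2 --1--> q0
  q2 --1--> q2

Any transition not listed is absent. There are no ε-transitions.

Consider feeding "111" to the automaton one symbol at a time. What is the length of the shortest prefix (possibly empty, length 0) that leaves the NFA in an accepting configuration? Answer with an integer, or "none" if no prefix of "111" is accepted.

Start in {q0}.
Read '1': q0→{q0}; now {q0}.
Read '1': q0→{q0}; now {q0}.
Read '1': q0→{q0}; now {q0}.
No reachable set along the way intersects F.

none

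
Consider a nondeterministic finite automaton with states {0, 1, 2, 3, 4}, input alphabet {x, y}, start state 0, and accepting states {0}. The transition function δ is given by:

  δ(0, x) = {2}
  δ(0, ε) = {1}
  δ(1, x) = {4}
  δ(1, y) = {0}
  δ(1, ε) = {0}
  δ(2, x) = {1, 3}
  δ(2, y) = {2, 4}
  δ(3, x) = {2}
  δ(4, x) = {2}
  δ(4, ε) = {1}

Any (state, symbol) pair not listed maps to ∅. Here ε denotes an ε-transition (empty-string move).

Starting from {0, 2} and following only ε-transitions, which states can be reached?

{0, 1, 2}

Begin with {0, 2}.
ε-move 0 → 1; add 1.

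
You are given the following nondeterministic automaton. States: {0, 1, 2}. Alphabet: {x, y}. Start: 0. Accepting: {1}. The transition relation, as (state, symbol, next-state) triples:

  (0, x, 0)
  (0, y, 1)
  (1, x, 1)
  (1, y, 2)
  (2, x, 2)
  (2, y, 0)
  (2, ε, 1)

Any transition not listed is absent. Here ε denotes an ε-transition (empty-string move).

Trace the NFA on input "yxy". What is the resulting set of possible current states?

Start in {0}.
Read 'y': {0} → {1}.
Read 'x': {1} → {1}.
Read 'y': {1} → {1, 2}.

{1, 2}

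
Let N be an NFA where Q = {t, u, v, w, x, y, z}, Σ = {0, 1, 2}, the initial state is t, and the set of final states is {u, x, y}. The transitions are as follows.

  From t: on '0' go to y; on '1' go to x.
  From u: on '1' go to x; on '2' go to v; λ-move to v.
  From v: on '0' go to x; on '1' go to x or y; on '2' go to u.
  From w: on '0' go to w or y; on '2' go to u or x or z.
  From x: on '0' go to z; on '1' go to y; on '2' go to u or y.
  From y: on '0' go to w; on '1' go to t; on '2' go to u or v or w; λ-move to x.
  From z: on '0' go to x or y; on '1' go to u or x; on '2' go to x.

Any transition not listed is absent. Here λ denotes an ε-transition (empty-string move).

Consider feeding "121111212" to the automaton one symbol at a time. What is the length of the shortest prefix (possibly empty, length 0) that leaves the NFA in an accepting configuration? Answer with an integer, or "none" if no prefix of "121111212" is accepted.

1

Start in {t}.
Read '1': {t} → {x}.
None of the earlier sets intersect F, but {x} does.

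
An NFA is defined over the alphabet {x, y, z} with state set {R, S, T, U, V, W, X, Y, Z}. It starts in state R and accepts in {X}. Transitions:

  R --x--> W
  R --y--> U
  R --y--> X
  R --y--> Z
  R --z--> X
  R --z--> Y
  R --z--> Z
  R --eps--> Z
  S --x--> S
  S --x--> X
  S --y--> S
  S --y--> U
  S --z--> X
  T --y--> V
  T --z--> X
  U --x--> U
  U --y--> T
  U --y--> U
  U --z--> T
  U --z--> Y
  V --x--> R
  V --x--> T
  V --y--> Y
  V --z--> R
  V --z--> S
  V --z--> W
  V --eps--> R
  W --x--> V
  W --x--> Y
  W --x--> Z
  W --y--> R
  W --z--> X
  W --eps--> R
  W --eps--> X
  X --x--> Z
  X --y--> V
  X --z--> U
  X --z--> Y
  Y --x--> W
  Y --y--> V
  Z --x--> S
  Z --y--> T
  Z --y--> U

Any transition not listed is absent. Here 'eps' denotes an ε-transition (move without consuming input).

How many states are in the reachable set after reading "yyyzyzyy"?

8

Start: ε-closure({R}) = {R, Z}.
Read 'y': {R, Z} → {T, U, X, Z}.
Read 'y': {T, U, X, Z} → {R, T, U, V, Z}.
Read 'y': {R, T, U, V, Z} → {R, T, U, V, X, Y, Z}.
Read 'z': {R, T, U, V, X, Y, Z} → {R, S, T, U, W, X, Y, Z}.
Read 'y': {R, S, T, U, W, X, Y, Z} → {R, S, T, U, V, X, Z}.
Read 'z': {R, S, T, U, V, X, Z} → {R, S, T, U, W, X, Y, Z}.
Read 'y': {R, S, T, U, W, X, Y, Z} → {R, S, T, U, V, X, Z}.
Read 'y': {R, S, T, U, V, X, Z} → {R, S, T, U, V, X, Y, Z}.
That set has 8 states.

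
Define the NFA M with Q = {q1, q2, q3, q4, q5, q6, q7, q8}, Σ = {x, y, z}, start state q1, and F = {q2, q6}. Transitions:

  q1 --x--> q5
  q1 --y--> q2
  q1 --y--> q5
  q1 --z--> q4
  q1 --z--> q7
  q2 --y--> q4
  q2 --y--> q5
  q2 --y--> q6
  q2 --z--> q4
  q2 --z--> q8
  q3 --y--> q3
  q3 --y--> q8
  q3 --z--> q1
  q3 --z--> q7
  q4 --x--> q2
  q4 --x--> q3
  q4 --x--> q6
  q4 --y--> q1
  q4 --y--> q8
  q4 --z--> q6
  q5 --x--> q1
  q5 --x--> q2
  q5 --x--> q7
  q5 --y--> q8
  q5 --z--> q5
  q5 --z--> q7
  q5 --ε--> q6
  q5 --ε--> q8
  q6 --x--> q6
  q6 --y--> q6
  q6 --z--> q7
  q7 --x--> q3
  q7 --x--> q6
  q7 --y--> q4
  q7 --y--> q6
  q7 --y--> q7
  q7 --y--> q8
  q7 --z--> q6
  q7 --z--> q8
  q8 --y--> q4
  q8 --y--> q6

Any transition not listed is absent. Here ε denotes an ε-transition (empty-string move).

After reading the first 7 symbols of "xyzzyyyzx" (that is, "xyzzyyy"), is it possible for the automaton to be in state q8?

Yes

Start in {q1}.
Read 'x': {q1} → {q5, q6, q8}.
Read 'y': {q5, q6, q8} → {q4, q6, q8}.
Read 'z': {q4, q6, q8} → {q6, q7}.
Read 'z': {q6, q7} → {q6, q7, q8}.
Read 'y': {q6, q7, q8} → {q4, q6, q7, q8}.
Read 'y': {q4, q6, q7, q8} → {q1, q4, q6, q7, q8}.
Read 'y': {q1, q4, q6, q7, q8} → {q1, q2, q4, q5, q6, q7, q8}.
State q8 is in {q1, q2, q4, q5, q6, q7, q8}.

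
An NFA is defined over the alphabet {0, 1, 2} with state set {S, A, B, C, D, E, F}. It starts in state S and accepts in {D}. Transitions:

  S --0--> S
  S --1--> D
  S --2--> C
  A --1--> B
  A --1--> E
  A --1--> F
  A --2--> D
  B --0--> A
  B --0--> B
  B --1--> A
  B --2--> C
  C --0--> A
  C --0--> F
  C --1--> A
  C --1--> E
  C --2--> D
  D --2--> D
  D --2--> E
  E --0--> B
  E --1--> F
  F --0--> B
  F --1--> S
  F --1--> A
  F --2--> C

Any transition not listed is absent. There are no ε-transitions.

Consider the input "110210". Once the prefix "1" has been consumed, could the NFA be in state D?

Yes

Start in {S}.
Read '1': {S} → {D}.
State D is in {D}.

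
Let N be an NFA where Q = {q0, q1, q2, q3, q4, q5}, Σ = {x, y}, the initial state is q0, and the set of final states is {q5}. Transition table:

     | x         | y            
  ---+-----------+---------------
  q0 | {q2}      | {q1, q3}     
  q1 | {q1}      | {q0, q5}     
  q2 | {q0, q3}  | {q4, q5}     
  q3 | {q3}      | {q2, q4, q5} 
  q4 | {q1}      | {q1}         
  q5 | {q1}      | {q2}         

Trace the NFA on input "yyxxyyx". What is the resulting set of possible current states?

{q0, q1, q2, q3}

Start in {q0}.
Read 'y': q0→{q1, q3}; now {q1, q3}.
Read 'y': q1→{q0, q5}, q3→{q2, q4, q5}; now {q0, q2, q4, q5}.
Read 'x': q0→{q2}, q2→{q0, q3}, q4→{q1}, q5→{q1}; now {q0, q1, q2, q3}.
Read 'x': q0→{q2}, q1→{q1}, q2→{q0, q3}, q3→{q3}; now {q0, q1, q2, q3}.
Read 'y': q0→{q1, q3}, q1→{q0, q5}, q2→{q4, q5}, q3→{q2, q4, q5}; now {q0, q1, q2, q3, q4, q5}.
Read 'y': q0→{q1, q3}, q1→{q0, q5}, q2→{q4, q5}, q3→{q2, q4, q5}, q4→{q1}, q5→{q2}; now {q0, q1, q2, q3, q4, q5}.
Read 'x': q0→{q2}, q1→{q1}, q2→{q0, q3}, q3→{q3}, q4→{q1}, q5→{q1}; now {q0, q1, q2, q3}.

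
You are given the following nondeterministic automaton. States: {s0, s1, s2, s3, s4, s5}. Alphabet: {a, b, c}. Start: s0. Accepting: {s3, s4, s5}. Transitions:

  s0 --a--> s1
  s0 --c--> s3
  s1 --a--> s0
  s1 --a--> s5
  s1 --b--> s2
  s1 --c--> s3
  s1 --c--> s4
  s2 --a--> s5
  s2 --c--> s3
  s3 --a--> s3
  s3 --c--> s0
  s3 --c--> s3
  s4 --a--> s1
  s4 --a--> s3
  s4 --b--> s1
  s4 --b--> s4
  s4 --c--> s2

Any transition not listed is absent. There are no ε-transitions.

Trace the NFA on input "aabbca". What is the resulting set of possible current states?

Start in {s0}.
Read 'a': {s0} → {s1}.
Read 'a': {s1} → {s0, s5}.
Read 'b': {s0, s5} → ∅.
The set is empty and remains empty for the remaining 3 symbols.

∅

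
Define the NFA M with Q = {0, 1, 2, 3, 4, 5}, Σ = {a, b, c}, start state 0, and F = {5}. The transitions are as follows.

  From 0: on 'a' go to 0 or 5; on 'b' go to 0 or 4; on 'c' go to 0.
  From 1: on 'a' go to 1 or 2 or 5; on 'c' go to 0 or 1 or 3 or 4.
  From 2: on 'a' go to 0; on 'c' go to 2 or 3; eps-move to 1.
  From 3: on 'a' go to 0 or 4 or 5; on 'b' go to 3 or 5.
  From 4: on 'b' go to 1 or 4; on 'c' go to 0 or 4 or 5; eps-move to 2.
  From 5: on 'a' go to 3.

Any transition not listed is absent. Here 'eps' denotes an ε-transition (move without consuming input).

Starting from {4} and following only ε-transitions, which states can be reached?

{1, 2, 4}

Begin with {4}.
ε-move 4 → 2; add 2.
ε-move 2 → 1; add 1.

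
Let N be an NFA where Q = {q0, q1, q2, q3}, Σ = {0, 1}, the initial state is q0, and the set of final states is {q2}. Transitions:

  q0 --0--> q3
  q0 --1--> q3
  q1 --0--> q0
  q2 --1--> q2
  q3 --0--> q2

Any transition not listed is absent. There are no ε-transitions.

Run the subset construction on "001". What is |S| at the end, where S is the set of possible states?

1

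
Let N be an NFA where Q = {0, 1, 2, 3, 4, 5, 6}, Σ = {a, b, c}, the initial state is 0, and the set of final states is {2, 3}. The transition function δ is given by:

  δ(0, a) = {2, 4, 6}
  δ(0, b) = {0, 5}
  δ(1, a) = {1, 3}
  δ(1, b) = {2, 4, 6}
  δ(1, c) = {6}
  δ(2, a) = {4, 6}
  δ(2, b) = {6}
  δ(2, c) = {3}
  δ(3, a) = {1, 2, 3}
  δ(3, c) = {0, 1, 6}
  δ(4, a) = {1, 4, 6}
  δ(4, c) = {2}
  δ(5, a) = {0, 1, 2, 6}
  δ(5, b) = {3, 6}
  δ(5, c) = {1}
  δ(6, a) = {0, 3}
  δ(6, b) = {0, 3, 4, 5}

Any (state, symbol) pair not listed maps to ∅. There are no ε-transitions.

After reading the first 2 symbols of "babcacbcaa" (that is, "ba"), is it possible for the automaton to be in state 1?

Start in {0}.
Read 'b': {0} → {0, 5}.
Read 'a': {0, 5} → {0, 1, 2, 4, 6}.
State 1 is in {0, 1, 2, 4, 6}.

Yes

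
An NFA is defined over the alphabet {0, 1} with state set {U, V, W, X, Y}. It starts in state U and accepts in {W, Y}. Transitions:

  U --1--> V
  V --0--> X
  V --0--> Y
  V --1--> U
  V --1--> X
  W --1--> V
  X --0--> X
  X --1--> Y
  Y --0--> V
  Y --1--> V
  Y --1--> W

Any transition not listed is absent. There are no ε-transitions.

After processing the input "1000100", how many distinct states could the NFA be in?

Start in {U}.
Read '1': {U} → {V}.
Read '0': {V} → {X, Y}.
Read '0': {X, Y} → {V, X}.
Read '0': {V, X} → {X, Y}.
Read '1': {X, Y} → {V, W, Y}.
Read '0': {V, W, Y} → {V, X, Y}.
Read '0': {V, X, Y} → {V, X, Y}.
That set has 3 states.

3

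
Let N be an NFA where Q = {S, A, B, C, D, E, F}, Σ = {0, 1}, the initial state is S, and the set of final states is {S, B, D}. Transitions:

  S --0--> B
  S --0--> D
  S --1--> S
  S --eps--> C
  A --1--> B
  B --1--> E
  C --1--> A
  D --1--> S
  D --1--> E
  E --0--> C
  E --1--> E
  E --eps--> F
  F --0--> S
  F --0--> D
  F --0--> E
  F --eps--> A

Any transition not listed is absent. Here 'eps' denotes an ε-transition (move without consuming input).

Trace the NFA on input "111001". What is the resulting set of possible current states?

{S, A, B, C, E, F}

Start: ε-closure({S}) = {S, C}.
Read '1': {S, C} → {S, A, C}.
Read '1': {S, A, C} → {S, A, B, C}.
Read '1': {S, A, B, C} → {S, A, B, C, E, F}.
Read '0': {S, A, B, C, E, F} → {S, A, B, C, D, E, F}.
Read '0': {S, A, B, C, D, E, F} → {S, A, B, C, D, E, F}.
Read '1': {S, A, B, C, D, E, F} → {S, A, B, C, E, F}.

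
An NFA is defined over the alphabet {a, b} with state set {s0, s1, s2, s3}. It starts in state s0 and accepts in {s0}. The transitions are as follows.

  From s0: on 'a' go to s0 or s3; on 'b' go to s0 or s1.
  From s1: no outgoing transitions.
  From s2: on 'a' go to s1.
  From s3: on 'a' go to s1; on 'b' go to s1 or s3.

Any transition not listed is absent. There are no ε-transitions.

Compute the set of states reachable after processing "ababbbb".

Start in {s0}.
Read 'a': {s0} → {s0, s3}.
Read 'b': {s0, s3} → {s0, s1, s3}.
Read 'a': {s0, s1, s3} → {s0, s1, s3}.
Read 'b': {s0, s1, s3} → {s0, s1, s3}.
Read 'b': {s0, s1, s3} → {s0, s1, s3}.
Read 'b': {s0, s1, s3} → {s0, s1, s3}.
Read 'b': {s0, s1, s3} → {s0, s1, s3}.

{s0, s1, s3}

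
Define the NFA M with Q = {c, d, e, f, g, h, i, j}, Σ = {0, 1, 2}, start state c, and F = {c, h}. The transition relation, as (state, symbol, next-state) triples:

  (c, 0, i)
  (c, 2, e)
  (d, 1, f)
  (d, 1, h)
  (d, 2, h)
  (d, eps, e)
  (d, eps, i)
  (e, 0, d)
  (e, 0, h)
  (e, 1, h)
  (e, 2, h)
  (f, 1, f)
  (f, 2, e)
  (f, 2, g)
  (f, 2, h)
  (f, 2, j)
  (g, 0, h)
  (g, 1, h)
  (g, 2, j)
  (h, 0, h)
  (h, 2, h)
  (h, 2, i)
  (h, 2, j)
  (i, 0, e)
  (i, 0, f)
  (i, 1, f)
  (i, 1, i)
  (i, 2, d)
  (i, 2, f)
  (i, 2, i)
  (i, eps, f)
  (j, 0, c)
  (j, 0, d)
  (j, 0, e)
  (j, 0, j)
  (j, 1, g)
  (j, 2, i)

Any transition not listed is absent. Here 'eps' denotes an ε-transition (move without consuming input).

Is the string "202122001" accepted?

Yes

Start in {c}.
Read '2': c→{e}; now {e}.
Read '0': e→{d, h}; union {d, h}; ε-closure = {d, e, f, h, i}.
Read '2': d→{h}, e→{h}, f→{e, g, h, j}, h→{h, i, j}, i→{d, f, i}; now {d, e, f, g, h, i, j}.
Read '1': d→{f, h}, e→{h}, f→{f}, g→{h}, h→∅, i→{f, i}, j→{g}; now {f, g, h, i}.
Read '2': f→{e, g, h, j}, g→{j}, h→{h, i, j}, i→{d, f, i}; now {d, e, f, g, h, i, j}.
Read '2': d→{h}, e→{h}, f→{e, g, h, j}, g→{j}, h→{h, i, j}, i→{d, f, i}, j→{i}; now {d, e, f, g, h, i, j}.
Read '0': d→∅, e→{d, h}, f→∅, g→{h}, h→{h}, i→{e, f}, j→{c, d, e, j}; union {c, d, e, f, h, j}; ε-closure = {c, d, e, f, h, i, j}.
Read '0': c→{i}, d→∅, e→{d, h}, f→∅, h→{h}, i→{e, f}, j→{c, d, e, j}; now {c, d, e, f, h, i, j}.
Read '1': c→∅, d→{f, h}, e→{h}, f→{f}, h→∅, i→{f, i}, j→{g}; now {f, g, h, i}.
The final set {f, g, h, i} contains the accepting state h.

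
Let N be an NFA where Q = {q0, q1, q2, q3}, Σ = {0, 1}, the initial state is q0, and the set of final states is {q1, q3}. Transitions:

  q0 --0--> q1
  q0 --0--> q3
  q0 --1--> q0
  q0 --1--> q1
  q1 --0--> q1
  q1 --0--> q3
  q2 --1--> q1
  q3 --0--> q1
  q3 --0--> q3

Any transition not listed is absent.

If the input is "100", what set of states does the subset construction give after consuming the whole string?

Start in {q0}.
Read '1': {q0} → {q0, q1}.
Read '0': {q0, q1} → {q1, q3}.
Read '0': {q1, q3} → {q1, q3}.

{q1, q3}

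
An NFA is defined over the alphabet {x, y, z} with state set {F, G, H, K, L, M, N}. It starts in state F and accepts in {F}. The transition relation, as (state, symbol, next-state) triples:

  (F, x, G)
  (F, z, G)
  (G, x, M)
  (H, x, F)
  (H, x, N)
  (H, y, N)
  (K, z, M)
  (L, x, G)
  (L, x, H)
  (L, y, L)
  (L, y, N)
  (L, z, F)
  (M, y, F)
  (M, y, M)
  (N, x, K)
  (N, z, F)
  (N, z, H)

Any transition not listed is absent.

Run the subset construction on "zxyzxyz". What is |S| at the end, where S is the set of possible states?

Start in {F}.
Read 'z': F→{G}; now {G}.
Read 'x': G→{M}; now {M}.
Read 'y': M→{F, M}; now {F, M}.
Read 'z': F→{G}, M→∅; now {G}.
Read 'x': G→{M}; now {M}.
Read 'y': M→{F, M}; now {F, M}.
Read 'z': F→{G}, M→∅; now {G}.
That set has 1 state.

1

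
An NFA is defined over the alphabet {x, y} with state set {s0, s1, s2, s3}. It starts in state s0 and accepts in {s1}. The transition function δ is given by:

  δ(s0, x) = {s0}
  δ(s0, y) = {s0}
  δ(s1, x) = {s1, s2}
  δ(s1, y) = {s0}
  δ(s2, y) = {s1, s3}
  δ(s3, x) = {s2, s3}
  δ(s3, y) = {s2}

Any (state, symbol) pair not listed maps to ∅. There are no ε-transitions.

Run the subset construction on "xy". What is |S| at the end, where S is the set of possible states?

1

Start in {s0}.
Read 'x': {s0} → {s0}.
Read 'y': {s0} → {s0}.
That set has 1 state.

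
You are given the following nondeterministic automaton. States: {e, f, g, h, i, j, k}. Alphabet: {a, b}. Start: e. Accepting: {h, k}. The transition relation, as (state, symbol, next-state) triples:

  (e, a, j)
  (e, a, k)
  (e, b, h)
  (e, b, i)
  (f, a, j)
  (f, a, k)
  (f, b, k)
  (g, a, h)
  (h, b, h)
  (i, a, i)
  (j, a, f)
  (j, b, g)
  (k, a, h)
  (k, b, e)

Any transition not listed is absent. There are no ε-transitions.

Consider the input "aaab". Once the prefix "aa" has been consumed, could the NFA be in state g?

No

Start in {e}.
Read 'a': e→{j, k}; now {j, k}.
Read 'a': j→{f}, k→{h}; now {f, h}.
State g is not in {f, h}.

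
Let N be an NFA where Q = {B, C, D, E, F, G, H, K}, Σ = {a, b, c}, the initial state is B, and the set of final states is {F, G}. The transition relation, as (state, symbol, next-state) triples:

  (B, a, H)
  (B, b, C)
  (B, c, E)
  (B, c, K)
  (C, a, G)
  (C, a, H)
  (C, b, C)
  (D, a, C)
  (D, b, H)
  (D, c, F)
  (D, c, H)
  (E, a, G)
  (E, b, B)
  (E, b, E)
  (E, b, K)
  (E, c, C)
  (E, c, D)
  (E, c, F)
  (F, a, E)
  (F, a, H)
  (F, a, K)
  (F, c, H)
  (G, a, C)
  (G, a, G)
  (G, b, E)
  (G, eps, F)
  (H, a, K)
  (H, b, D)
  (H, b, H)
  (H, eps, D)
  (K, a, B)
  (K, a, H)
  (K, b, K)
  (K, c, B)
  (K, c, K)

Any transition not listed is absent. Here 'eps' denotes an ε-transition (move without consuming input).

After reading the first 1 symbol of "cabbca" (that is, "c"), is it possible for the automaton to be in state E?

Yes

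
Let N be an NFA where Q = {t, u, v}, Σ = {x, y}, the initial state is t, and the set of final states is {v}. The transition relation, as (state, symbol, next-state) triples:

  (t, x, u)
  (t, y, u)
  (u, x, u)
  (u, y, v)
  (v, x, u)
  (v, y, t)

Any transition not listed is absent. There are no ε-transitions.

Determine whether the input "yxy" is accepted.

Yes

Start in {t}.
Read 'y': t→{u}; now {u}.
Read 'x': u→{u}; now {u}.
Read 'y': u→{v}; now {v}.
The final set {v} contains the accepting state v.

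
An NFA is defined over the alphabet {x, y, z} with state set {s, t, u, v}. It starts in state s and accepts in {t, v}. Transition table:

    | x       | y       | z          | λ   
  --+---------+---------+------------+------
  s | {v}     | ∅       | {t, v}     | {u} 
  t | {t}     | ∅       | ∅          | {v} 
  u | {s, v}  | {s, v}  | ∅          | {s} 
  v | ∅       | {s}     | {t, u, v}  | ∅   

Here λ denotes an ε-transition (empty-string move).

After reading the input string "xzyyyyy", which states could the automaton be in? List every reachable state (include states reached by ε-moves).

Start: ε-closure({s}) = {s, u}.
Read 'x': s→{v}, u→{s, v}; union {s, v}; ε-closure = {s, u, v}.
Read 'z': s→{t, v}, u→∅, v→{t, u, v}; union {t, u, v}; ε-closure = {s, t, u, v}.
Read 'y': s→∅, t→∅, u→{s, v}, v→{s}; union {s, v}; ε-closure = {s, u, v}.
Read 'y': s→∅, u→{s, v}, v→{s}; union {s, v}; ε-closure = {s, u, v}.
Read 'y': s→∅, u→{s, v}, v→{s}; union {s, v}; ε-closure = {s, u, v}.
Read 'y': s→∅, u→{s, v}, v→{s}; union {s, v}; ε-closure = {s, u, v}.
Read 'y': s→∅, u→{s, v}, v→{s}; union {s, v}; ε-closure = {s, u, v}.

{s, u, v}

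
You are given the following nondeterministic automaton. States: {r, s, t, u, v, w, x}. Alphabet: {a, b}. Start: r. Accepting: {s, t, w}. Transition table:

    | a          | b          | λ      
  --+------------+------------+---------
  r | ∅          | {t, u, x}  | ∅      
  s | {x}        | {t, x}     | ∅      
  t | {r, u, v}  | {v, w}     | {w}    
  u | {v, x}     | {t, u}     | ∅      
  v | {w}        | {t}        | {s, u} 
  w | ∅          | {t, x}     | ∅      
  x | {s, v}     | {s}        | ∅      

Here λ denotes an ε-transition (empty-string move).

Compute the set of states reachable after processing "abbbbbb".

∅

Start in {r}.
Read 'a': r→∅; now ∅.
The set is empty and remains empty for the remaining 6 symbols.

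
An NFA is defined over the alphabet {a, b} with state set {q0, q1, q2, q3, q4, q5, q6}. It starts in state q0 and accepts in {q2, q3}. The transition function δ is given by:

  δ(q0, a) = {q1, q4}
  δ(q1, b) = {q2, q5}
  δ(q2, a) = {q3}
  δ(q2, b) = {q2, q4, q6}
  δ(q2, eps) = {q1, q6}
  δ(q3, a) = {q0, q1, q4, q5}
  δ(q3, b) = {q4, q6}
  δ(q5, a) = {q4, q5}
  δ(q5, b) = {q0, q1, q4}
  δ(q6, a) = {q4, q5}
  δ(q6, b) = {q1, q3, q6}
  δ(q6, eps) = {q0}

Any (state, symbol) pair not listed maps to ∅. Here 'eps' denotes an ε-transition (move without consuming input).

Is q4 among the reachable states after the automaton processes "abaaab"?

Start in {q0}.
Read 'a': {q0} → {q1, q4}.
Read 'b': {q1, q4} → {q0, q1, q2, q5, q6}.
Read 'a': {q0, q1, q2, q5, q6} → {q1, q3, q4, q5}.
Read 'a': {q1, q3, q4, q5} → {q0, q1, q4, q5}.
Read 'a': {q0, q1, q4, q5} → {q1, q4, q5}.
Read 'b': {q1, q4, q5} → {q0, q1, q2, q4, q5, q6}.
State q4 is in {q0, q1, q2, q4, q5, q6}.

Yes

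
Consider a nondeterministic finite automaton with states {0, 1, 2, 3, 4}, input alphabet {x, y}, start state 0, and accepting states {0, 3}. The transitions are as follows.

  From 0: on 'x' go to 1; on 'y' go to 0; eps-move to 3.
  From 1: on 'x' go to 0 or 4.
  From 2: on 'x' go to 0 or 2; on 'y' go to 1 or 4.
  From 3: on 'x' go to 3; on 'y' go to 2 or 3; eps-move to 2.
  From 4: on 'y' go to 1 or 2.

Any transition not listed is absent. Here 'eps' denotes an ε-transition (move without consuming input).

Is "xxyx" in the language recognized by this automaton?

Yes

Start: ε-closure({0}) = {0, 2, 3}.
Read 'x': {0, 2, 3} → {0, 1, 2, 3}.
Read 'x': {0, 1, 2, 3} → {0, 1, 2, 3, 4}.
Read 'y': {0, 1, 2, 3, 4} → {0, 1, 2, 3, 4}.
Read 'x': {0, 1, 2, 3, 4} → {0, 1, 2, 3, 4}.
The final set {0, 1, 2, 3, 4} contains the accepting states 0, 3.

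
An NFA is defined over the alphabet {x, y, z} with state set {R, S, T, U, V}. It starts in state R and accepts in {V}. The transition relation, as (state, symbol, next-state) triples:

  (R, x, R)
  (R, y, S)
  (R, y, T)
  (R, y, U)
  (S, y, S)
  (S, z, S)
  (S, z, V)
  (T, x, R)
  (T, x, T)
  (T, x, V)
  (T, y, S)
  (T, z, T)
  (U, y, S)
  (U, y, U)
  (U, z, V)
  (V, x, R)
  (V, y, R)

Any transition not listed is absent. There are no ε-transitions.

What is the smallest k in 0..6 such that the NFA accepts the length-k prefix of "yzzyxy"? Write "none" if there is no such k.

2

Start in {R}.
Read 'y': R→{S, T, U}; now {S, T, U}.
Read 'z': S→{S, V}, T→{T}, U→{V}; now {S, T, V}.
None of the earlier sets intersect F, but {S, T, V} does.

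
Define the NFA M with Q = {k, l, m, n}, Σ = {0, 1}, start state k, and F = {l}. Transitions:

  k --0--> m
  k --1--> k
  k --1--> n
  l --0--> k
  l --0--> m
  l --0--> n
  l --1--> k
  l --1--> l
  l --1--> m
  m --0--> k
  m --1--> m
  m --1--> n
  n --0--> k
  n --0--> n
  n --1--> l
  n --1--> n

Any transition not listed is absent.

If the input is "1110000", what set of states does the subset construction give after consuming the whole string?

{k, m, n}

Start in {k}.
Read '1': {k} → {k, n}.
Read '1': {k, n} → {k, l, n}.
Read '1': {k, l, n} → {k, l, m, n}.
Read '0': {k, l, m, n} → {k, m, n}.
Read '0': {k, m, n} → {k, m, n}.
Read '0': {k, m, n} → {k, m, n}.
Read '0': {k, m, n} → {k, m, n}.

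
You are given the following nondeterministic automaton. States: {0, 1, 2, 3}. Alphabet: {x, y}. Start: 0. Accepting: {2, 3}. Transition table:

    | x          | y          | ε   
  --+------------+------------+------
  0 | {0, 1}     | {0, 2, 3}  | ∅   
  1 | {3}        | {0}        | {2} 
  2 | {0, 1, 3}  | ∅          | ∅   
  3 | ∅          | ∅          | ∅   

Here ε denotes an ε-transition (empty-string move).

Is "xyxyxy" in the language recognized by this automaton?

Start in {0}.
Read 'x': {0} → {0, 1, 2}.
Read 'y': {0, 1, 2} → {0, 2, 3}.
Read 'x': {0, 2, 3} → {0, 1, 2, 3}.
Read 'y': {0, 1, 2, 3} → {0, 2, 3}.
Read 'x': {0, 2, 3} → {0, 1, 2, 3}.
Read 'y': {0, 1, 2, 3} → {0, 2, 3}.
The final set {0, 2, 3} contains the accepting states 2, 3.

Yes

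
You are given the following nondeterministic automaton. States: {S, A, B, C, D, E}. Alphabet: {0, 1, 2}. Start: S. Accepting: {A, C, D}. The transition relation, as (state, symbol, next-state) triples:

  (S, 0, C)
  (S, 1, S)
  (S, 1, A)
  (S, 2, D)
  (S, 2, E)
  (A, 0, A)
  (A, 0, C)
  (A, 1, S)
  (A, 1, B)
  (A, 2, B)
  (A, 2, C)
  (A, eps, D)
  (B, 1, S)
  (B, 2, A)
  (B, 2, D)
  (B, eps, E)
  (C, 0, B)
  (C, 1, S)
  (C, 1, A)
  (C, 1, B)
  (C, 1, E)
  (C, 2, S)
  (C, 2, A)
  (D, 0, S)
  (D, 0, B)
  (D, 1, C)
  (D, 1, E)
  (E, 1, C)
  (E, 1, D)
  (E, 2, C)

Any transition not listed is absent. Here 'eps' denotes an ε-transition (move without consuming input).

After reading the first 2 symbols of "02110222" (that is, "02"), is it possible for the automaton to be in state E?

No

Start in {S}.
Read '0': S→{C}; now {C}.
Read '2': C→{S, A}; union {S, A}; ε-closure = {S, A, D}.
State E is not in {S, A, D}.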